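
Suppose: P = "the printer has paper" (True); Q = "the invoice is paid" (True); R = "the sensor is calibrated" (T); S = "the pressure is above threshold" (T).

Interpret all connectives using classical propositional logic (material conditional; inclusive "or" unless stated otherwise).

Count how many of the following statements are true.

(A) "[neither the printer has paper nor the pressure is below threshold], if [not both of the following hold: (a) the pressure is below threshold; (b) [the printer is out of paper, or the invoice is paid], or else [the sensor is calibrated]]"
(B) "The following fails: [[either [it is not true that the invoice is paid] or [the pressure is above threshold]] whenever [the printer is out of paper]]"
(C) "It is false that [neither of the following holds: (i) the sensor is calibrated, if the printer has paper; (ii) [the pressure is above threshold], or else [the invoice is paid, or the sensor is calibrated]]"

1

(A): In symbols: (~S nand ((~P | Q) | R)) -> (P nor ~S)

~S = ~T = F
~P = ~T = F
~P | Q = F | T = T
(~P | Q) | R = T | T = T
~S nand ((~P | Q) | R) = F nand T = T
~S = ~T = F
P nor ~S = T nor F = F
(~S nand ((~P | Q) | R)) -> (P nor ~S) = T -> F = F
So (A) is false.

(B): This is ~(~P -> (~Q | S)).

~P = ~T = F
~Q = ~T = F
~Q | S = F | T = T
~P -> (~Q | S) = F -> T = T
~(~P -> (~Q | S)) = ~T = F
Thus (B) is false.

(C): Parsed as ~((P -> R) nor (S | (Q | R)))

P -> R = T -> T = T
Q | R = T | T = T
S | (Q | R) = T | T = T
(P -> R) nor (S | (Q | R)) = T nor T = F
~((P -> R) nor (S | (Q | R))) = ~F = T
Thus (C) is true.

True statements: 1 ((C)).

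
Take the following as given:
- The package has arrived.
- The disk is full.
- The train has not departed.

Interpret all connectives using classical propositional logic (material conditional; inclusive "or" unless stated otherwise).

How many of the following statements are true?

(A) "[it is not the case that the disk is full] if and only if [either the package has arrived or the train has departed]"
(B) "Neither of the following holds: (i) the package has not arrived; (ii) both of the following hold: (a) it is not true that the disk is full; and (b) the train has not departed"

1

Let D = "the disk is full" (True), M = "the package has arrived" (True), W = "the train has departed" (False).

(A): This is not D iff (M or W).

not D = not True = False
M or W = True or False = True
not D iff (M or W) = False iff True = False
Thus (A) is false.

(B): In symbols: not M nor (not D and not W)

not M = not True = False
not D = not True = False
not W = not False = True
not D and not W = False and True = False
not M nor (not D and not W) = False nor False = True
Thus (B) is true.

1 of the 2 statements is true.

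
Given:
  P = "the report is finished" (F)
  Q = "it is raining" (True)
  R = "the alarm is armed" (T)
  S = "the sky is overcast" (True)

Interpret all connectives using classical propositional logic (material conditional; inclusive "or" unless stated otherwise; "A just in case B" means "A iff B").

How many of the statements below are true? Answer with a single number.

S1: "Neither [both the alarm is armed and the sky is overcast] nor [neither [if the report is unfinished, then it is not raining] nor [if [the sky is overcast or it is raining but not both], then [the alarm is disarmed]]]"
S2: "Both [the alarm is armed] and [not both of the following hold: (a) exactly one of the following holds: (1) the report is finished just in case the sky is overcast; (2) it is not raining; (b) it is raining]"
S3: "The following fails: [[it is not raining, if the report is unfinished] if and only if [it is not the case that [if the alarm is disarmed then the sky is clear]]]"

1

S1: Formalization: (R ∧ S) ↓ ((¬P → ¬Q) ↓ ((S ⊕ Q) → ¬R))

R ∧ S = T ∧ T = T
¬P = ¬F = T
¬Q = ¬T = F
¬P → ¬Q = T → F = F
S ⊕ Q = T ⊕ T = F
¬R = ¬T = F
(S ⊕ Q) → ¬R = F → F = T
(¬P → ¬Q) ↓ ((S ⊕ Q) → ¬R) = F ↓ T = F
(R ∧ S) ↓ ((¬P → ¬Q) ↓ ((S ⊕ Q) → ¬R)) = T ↓ F = F
So S1 is false.

S2: This is R ∧ (((P ↔ S) ⊕ ¬Q) ↑ Q).

P ↔ S = F ↔ T = F
¬Q = ¬T = F
(P ↔ S) ⊕ ¬Q = F ⊕ F = F
((P ↔ S) ⊕ ¬Q) ↑ Q = F ↑ T = T
R ∧ (((P ↔ S) ⊕ ¬Q) ↑ Q) = T ∧ T = T
Hence S2 is true.

S3: Parsed as ¬((¬P → ¬Q) ↔ ¬(¬R → ¬S))

¬P = ¬F = T
¬Q = ¬T = F
¬P → ¬Q = T → F = F
¬R = ¬T = F
¬S = ¬T = F
¬R → ¬S = F → F = T
¬(¬R → ¬S) = ¬T = F
(¬P → ¬Q) ↔ ¬(¬R → ¬S) = F ↔ F = T
¬((¬P → ¬Q) ↔ ¬(¬R → ¬S)) = ¬T = F
Hence S3 is false.

Count: 1.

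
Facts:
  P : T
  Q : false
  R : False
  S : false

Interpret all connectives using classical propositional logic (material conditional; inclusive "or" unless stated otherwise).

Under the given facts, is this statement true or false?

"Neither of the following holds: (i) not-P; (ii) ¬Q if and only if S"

true

This is ¬P ↓ (¬Q ↔ S).

¬P = ¬T = F
¬Q = ¬F = T
¬Q ↔ S = T ↔ F = F
¬P ↓ (¬Q ↔ S) = F ↓ F = T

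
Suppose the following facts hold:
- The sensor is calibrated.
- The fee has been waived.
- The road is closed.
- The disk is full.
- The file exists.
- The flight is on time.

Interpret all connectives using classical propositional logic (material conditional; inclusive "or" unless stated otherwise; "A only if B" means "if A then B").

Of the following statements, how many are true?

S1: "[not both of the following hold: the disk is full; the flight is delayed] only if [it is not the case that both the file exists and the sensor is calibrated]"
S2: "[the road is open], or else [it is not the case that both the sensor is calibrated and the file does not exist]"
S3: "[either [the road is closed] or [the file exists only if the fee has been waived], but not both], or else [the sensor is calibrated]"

Let S = "the disk is full" (True), V = "the flight is delayed" (False), U = "the file exists" (True), P = "the sensor is calibrated" (True), R = "the road is closed" (True), Q = "the fee has been waived" (True).

S1: Parsed as (S nand V) -> (U nand P)

S nand V = True nand False = True
U nand P = True nand True = False
(S nand V) -> (U nand P) = True -> False = False
Hence S1 is false.

S2: Formalization: not R or (P nand not U)

not R = not True = False
not U = not True = False
P nand not U = True nand False = True
not R or (P nand not U) = False or True = True
Thus S2 is true.

S3: This is (R xor (U -> Q)) or P.

U -> Q = True -> True = True
R xor (U -> Q) = True xor True = False
(R xor (U -> Q)) or P = False or True = True
So S3 is true.

Count: 2.

2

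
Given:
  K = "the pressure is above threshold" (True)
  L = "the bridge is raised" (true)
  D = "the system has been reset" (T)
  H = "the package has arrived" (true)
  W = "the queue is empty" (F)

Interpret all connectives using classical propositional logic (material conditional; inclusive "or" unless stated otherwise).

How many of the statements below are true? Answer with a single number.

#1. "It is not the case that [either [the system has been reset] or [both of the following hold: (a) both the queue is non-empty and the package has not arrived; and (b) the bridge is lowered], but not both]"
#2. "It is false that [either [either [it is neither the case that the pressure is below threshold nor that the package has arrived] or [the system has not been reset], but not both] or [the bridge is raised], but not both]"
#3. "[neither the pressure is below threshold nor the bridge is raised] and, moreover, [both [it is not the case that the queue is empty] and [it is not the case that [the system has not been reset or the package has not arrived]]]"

0

#1: In symbols: ~(D xor ((~W & ~H) & ~L))

~W = ~F = T
~H = ~T = F
~W & ~H = T & F = F
~L = ~T = F
(~W & ~H) & ~L = F & F = F
D xor ((~W & ~H) & ~L) = T xor F = T
~(D xor ((~W & ~H) & ~L)) = ~T = F
Thus #1 is false.

#2: Formalization: ~(((~K nor H) xor ~D) xor L)

~K = ~T = F
~K nor H = F nor T = F
~D = ~T = F
(~K nor H) xor ~D = F xor F = F
((~K nor H) xor ~D) xor L = F xor T = T
~(((~K nor H) xor ~D) xor L) = ~T = F
Hence #2 is false.

#3: Parsed as (~K nor L) & (~W & ~(~D | ~H))

~K = ~T = F
~K nor L = F nor T = F
~W = ~F = T
~D = ~T = F
~H = ~T = F
~D | ~H = F | F = F
~(~D | ~H) = ~F = T
~W & ~(~D | ~H) = T & T = T
(~K nor L) & (~W & ~(~D | ~H)) = F & T = F
Thus #3 is false.

0 of the 3 statements are true (none).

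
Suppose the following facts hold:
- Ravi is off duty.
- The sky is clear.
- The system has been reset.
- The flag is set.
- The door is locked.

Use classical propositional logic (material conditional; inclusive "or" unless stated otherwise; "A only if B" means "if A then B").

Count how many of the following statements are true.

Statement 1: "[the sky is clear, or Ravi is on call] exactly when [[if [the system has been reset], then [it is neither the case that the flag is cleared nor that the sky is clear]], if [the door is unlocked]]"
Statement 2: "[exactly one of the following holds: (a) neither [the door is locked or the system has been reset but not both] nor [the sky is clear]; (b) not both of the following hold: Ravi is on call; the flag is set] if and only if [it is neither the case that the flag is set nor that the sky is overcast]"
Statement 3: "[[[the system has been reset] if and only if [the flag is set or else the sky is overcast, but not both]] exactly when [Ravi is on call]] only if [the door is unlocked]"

2

Let Q = "the sky is overcast" (F), P = "Ravi is on call" (F), U = "the door is locked" (T), R = "the system has been reset" (T), S = "the flag is set" (T).

Statement 1: Parsed as (~Q | P) <-> (~U -> (R -> (~S nor ~Q)))

~Q = ~F = T
~Q | P = T | F = T
~U = ~T = F
~S = ~T = F
~Q = ~F = T
~S nor ~Q = F nor T = F
R -> (~S nor ~Q) = T -> F = F
~U -> (R -> (~S nor ~Q)) = F -> F = T
(~Q | P) <-> (~U -> (R -> (~S nor ~Q))) = T <-> T = T
Hence Statement 1 is true.

Statement 2: This is (((U xor R) nor ~Q) xor (P nand S)) <-> (S nor Q).

U xor R = T xor T = F
~Q = ~F = T
(U xor R) nor ~Q = F nor T = F
P nand S = F nand T = T
((U xor R) nor ~Q) xor (P nand S) = F xor T = T
S nor Q = T nor F = F
(((U xor R) nor ~Q) xor (P nand S)) <-> (S nor Q) = T <-> F = F
Thus Statement 2 is false.

Statement 3: Parsed as ((R <-> (S xor Q)) <-> P) -> ~U

S xor Q = T xor F = T
R <-> (S xor Q) = T <-> T = T
(R <-> (S xor Q)) <-> P = T <-> F = F
~U = ~T = F
((R <-> (S xor Q)) <-> P) -> ~U = F -> F = T
Hence Statement 3 is true.

2 of the 3 statements are true (Statement 1, Statement 3).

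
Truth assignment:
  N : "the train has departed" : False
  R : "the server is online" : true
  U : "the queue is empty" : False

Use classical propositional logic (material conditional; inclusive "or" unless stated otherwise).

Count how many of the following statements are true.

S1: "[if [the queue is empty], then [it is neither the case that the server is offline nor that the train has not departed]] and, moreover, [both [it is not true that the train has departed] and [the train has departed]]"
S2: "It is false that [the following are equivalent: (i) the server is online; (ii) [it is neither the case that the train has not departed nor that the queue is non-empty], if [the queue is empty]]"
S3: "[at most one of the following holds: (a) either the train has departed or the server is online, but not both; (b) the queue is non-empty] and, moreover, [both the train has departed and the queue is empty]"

0

S1: Parsed as (U -> (not R nor not N)) and (not N and N)

not R = not True = False
not N = not False = True
not R nor not N = False nor True = False
U -> (not R nor not N) = False -> False = True
not N = not False = True
not N and N = True and False = False
(U -> (not R nor not N)) and (not N and N) = True and False = False
Hence S1 is false.

S2: In symbols: not (R iff (U -> (not N nor not U)))

not N = not False = True
not U = not False = True
not N nor not U = True nor True = False
U -> (not N nor not U) = False -> False = True
R iff (U -> (not N nor not U)) = True iff True = True
not (R iff (U -> (not N nor not U))) = not True = False
Thus S2 is false.

S3: Parsed as ((N xor R) nand not U) and (N and U)

N xor R = False xor True = True
not U = not False = True
(N xor R) nand not U = True nand True = False
N and U = False and False = False
((N xor R) nand not U) and (N and U) = False and False = False
Hence S3 is false.

True statements: 0 (none).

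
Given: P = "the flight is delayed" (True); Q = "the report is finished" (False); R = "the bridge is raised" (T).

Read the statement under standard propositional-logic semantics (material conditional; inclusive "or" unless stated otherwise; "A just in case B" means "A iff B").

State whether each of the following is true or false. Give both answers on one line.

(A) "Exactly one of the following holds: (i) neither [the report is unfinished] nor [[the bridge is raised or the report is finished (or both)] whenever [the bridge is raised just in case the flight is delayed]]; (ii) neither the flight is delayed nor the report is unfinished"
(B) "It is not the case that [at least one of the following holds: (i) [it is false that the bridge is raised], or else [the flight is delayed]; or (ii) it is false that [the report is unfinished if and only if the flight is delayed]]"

(A) F / (B) F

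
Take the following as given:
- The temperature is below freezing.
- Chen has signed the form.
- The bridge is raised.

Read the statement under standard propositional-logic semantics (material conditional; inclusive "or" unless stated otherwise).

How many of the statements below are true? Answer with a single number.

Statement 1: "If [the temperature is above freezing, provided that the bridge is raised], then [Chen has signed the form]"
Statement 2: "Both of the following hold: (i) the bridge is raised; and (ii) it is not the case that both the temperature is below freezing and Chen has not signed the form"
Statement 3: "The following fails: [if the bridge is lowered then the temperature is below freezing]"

Let W = "the bridge is raised" (T), P = "the temperature is below freezing" (T), K = "Chen has signed the form" (T).

Statement 1: In symbols: (W → ¬P) → K

¬P = ¬T = F
W → ¬P = T → F = F
(W → ¬P) → K = F → T = T
So Statement 1 is true.

Statement 2: Parsed as W ∧ (P ↑ ¬K)

¬K = ¬T = F
P ↑ ¬K = T ↑ F = T
W ∧ (P ↑ ¬K) = T ∧ T = T
So Statement 2 is true.

Statement 3: This is ¬(¬W → P).

¬W = ¬T = F
¬W → P = F → T = T
¬(¬W → P) = ¬T = F
Hence Statement 3 is false.

Count: 2.

2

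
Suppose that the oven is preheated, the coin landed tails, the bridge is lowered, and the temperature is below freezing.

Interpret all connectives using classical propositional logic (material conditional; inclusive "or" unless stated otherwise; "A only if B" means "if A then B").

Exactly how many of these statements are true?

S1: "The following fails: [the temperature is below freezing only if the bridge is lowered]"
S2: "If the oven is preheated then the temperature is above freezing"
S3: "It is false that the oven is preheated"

Let M = "the temperature is below freezing" (T), U = "the bridge is raised" (F), R = "the oven is preheated" (T).

S1: This is ¬(M → ¬U).

¬U = ¬F = T
M → ¬U = T → T = T
¬(M → ¬U) = ¬T = F
Thus S1 is false.

S2: Parsed as R → ¬M

¬M = ¬T = F
R → ¬M = T → F = F
Hence S2 is false.

S3: Formalization: ¬R

¬R = ¬T = F
Thus S3 is false.

Count: 0.

0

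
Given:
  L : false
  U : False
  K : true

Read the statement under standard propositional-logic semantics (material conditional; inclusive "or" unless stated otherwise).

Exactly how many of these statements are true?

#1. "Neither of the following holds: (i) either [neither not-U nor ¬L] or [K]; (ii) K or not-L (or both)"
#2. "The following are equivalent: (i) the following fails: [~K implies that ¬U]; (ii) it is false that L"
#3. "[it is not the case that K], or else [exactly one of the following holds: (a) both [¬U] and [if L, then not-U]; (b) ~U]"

#1: Parsed as ((~U nor ~L) | K) nor (K | ~L)

~U = ~F = T
~L = ~F = T
~U nor ~L = T nor T = F
(~U nor ~L) | K = F | T = T
~L = ~F = T
K | ~L = T | T = T
((~U nor ~L) | K) nor (K | ~L) = T nor T = F
So #1 is false.

#2: Formalization: ~(~K -> ~U) <-> ~L

~K = ~T = F
~U = ~F = T
~K -> ~U = F -> T = T
~(~K -> ~U) = ~T = F
~L = ~F = T
~(~K -> ~U) <-> ~L = F <-> T = F
So #2 is false.

#3: Parsed as ~K | ((~U & (L -> ~U)) xor ~U)

~K = ~T = F
~U = ~F = T
~U = ~F = T
L -> ~U = F -> T = T
~U & (L -> ~U) = T & T = T
~U = ~F = T
(~U & (L -> ~U)) xor ~U = T xor T = F
~K | ((~U & (L -> ~U)) xor ~U) = F | F = F
Hence #3 is false.

0 of the 3 statements are true (none).

0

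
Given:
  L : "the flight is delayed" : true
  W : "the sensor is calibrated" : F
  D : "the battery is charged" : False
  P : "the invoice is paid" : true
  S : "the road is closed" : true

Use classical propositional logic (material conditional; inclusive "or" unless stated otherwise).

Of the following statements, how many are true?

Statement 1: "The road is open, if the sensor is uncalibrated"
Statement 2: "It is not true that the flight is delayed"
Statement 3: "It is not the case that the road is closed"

0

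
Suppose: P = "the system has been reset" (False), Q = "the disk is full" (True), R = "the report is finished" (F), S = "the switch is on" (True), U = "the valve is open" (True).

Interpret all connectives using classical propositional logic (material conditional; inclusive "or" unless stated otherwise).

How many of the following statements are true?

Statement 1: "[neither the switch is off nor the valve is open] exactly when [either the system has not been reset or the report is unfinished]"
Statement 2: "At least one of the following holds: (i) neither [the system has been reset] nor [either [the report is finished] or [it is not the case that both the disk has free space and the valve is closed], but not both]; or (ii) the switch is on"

1

Statement 1: Parsed as (not S nor U) iff (not P or not R)

not S = not True = False
not S nor U = False nor True = False
not P = not False = True
not R = not False = True
not P or not R = True or True = True
(not S nor U) iff (not P or not R) = False iff True = False
So Statement 1 is false.

Statement 2: This is (P nor (R xor (not Q nand not U))) or S.

not Q = not True = False
not U = not True = False
not Q nand not U = False nand False = True
R xor (not Q nand not U) = False xor True = True
P nor (R xor (not Q nand not U)) = False nor True = False
(P nor (R xor (not Q nand not U))) or S = False or True = True
Hence Statement 2 is true.

Count: 1.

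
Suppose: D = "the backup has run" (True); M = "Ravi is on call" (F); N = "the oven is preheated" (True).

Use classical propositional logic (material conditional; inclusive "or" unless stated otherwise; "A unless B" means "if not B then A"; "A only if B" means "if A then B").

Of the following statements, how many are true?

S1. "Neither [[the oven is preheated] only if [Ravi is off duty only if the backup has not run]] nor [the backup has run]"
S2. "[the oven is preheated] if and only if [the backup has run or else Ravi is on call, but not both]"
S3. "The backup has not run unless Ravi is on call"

S1: In symbols: (N → (¬M → ¬D)) ↓ D

¬M = ¬F = T
¬D = ¬T = F
¬M → ¬D = T → F = F
N → (¬M → ¬D) = T → F = F
(N → (¬M → ¬D)) ↓ D = F ↓ T = F
So S1 is false.

S2: Formalization: N ↔ (D ⊕ M)

D ⊕ M = T ⊕ F = T
N ↔ (D ⊕ M) = T ↔ T = T
Hence S2 is true.

S3: Formalization: ¬D ∨ M

¬D = ¬T = F
¬D ∨ M = F ∨ F = F
So S3 is false.

Count: 1.

1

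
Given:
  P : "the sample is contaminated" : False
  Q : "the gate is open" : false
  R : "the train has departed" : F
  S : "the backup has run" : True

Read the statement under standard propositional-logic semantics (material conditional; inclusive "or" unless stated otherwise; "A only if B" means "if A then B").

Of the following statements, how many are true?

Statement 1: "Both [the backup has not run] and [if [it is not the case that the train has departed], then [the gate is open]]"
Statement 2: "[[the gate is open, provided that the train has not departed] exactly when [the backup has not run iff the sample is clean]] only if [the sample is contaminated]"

Statement 1: In symbols: not S and (not R -> Q)

not S = not True = False
not R = not False = True
not R -> Q = True -> False = False
not S and (not R -> Q) = False and False = False
Thus Statement 1 is false.

Statement 2: Parsed as ((not R -> Q) iff (not S iff not P)) -> P

not R = not False = True
not R -> Q = True -> False = False
not S = not True = False
not P = not False = True
not S iff not P = False iff True = False
(not R -> Q) iff (not S iff not P) = False iff False = True
((not R -> Q) iff (not S iff not P)) -> P = True -> False = False
Thus Statement 2 is false.

True statements: 0 (none).

0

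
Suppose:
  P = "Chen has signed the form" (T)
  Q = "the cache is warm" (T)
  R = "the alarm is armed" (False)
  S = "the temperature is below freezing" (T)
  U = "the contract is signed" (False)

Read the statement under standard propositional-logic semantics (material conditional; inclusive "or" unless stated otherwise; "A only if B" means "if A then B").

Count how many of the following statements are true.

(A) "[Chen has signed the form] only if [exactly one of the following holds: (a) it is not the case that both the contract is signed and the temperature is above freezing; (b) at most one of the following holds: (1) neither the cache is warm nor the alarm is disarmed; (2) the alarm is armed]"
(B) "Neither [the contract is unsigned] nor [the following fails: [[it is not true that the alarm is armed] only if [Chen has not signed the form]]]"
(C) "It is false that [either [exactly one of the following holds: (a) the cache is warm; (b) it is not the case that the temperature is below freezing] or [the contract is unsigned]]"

0

(A): Parsed as P -> ((U nand ~S) xor ((Q nor ~R) nand R))

~S = ~T = F
U nand ~S = F nand F = T
~R = ~F = T
Q nor ~R = T nor T = F
(Q nor ~R) nand R = F nand F = T
(U nand ~S) xor ((Q nor ~R) nand R) = T xor T = F
P -> ((U nand ~S) xor ((Q nor ~R) nand R)) = T -> F = F
Thus (A) is false.

(B): This is ~U nor ~(~R -> ~P).

~U = ~F = T
~R = ~F = T
~P = ~T = F
~R -> ~P = T -> F = F
~(~R -> ~P) = ~F = T
~U nor ~(~R -> ~P) = T nor T = F
So (B) is false.

(C): In symbols: ~((Q xor ~S) | ~U)

~S = ~T = F
Q xor ~S = T xor F = T
~U = ~F = T
(Q xor ~S) | ~U = T | T = T
~((Q xor ~S) | ~U) = ~T = F
Thus (C) is false.

0 of the 3 statements are true (none).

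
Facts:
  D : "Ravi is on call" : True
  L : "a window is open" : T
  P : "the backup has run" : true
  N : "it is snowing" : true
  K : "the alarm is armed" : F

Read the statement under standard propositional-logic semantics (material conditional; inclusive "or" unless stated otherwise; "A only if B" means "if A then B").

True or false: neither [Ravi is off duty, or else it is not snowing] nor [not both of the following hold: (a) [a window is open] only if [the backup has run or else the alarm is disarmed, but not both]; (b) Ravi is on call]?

The statement is false.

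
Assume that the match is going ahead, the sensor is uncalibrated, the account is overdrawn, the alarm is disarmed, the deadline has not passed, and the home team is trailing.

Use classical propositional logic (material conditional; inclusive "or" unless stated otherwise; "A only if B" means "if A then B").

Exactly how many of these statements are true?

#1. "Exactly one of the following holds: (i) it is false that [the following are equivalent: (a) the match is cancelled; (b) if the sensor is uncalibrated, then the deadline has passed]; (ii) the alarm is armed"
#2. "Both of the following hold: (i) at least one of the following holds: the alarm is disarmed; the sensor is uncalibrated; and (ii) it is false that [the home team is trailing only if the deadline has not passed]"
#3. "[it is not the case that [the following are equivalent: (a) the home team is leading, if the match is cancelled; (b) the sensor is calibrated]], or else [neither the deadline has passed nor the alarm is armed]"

Let P = "the match is cancelled" (F), Q = "the sensor is calibrated" (F), U = "the deadline has passed" (F), S = "the alarm is armed" (F), V = "the home team is leading" (F).

#1: In symbols: ¬(P ↔ (¬Q → U)) ⊕ S

¬Q = ¬F = T
¬Q → U = T → F = F
P ↔ (¬Q → U) = F ↔ F = T
¬(P ↔ (¬Q → U)) = ¬T = F
¬(P ↔ (¬Q → U)) ⊕ S = F ⊕ F = F
So #1 is false.

#2: This is (¬S ∨ ¬Q) ∧ ¬(¬V → ¬U).

¬S = ¬F = T
¬Q = ¬F = T
¬S ∨ ¬Q = T ∨ T = T
¬V = ¬F = T
¬U = ¬F = T
¬V → ¬U = T → T = T
¬(¬V → ¬U) = ¬T = F
(¬S ∨ ¬Q) ∧ ¬(¬V → ¬U) = T ∧ F = F
Thus #2 is false.

#3: In symbols: ¬((P → V) ↔ Q) ∨ (U ↓ S)

P → V = F → F = T
(P → V) ↔ Q = T ↔ F = F
¬((P → V) ↔ Q) = ¬F = T
U ↓ S = F ↓ F = T
¬((P → V) ↔ Q) ∨ (U ↓ S) = T ∨ T = T
Thus #3 is true.

Count: 1.

1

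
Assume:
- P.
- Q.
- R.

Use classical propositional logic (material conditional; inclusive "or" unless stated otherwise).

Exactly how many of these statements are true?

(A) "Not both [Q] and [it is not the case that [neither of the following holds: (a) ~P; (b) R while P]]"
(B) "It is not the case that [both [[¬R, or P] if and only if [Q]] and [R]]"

0

(A): Formalization: Q ↑ ¬(¬P ↓ (R ∧ P))

¬P = ¬T = F
R ∧ P = T ∧ T = T
¬P ↓ (R ∧ P) = F ↓ T = F
¬(¬P ↓ (R ∧ P)) = ¬F = T
Q ↑ ¬(¬P ↓ (R ∧ P)) = T ↑ T = F
So (A) is false.

(B): Formalization: ¬(((¬R ∨ P) ↔ Q) ∧ R)

¬R = ¬T = F
¬R ∨ P = F ∨ T = T
(¬R ∨ P) ↔ Q = T ↔ T = T
((¬R ∨ P) ↔ Q) ∧ R = T ∧ T = T
¬(((¬R ∨ P) ↔ Q) ∧ R) = ¬T = F
So (B) is false.

0 of the 2 statements are true (none).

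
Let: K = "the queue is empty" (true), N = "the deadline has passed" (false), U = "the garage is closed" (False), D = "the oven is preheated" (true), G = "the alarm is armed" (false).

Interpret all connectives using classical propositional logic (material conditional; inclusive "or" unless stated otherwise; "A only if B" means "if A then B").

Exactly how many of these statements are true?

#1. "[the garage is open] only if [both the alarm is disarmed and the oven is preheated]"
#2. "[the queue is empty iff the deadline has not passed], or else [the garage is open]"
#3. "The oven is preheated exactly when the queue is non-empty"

2

#1: This is ~U -> (~G & D).

~U = ~F = T
~G = ~F = T
~G & D = T & T = T
~U -> (~G & D) = T -> T = T
So #1 is true.

#2: Formalization: (K <-> ~N) | ~U

~N = ~F = T
K <-> ~N = T <-> T = T
~U = ~F = T
(K <-> ~N) | ~U = T | T = T
Hence #2 is true.

#3: Formalization: D <-> ~K

~K = ~T = F
D <-> ~K = T <-> F = F
Thus #3 is false.

Count: 2.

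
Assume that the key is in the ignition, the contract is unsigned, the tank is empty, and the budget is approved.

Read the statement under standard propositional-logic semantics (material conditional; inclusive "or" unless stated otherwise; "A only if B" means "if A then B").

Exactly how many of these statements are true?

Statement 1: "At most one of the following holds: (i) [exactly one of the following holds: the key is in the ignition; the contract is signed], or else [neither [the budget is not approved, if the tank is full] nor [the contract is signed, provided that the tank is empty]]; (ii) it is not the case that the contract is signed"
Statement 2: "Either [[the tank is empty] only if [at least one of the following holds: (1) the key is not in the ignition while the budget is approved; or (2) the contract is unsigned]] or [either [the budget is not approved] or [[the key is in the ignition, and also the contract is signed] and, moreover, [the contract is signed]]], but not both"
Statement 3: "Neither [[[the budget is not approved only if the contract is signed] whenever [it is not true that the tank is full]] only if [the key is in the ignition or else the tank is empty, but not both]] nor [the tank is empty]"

1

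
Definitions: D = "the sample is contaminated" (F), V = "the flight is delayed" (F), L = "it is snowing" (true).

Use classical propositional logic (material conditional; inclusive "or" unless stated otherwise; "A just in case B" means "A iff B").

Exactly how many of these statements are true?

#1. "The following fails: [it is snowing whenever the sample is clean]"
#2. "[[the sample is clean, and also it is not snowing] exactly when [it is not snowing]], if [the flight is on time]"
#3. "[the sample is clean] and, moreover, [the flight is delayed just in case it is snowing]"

#1: Parsed as not (not D -> L)

not D = not False = True
not D -> L = True -> True = True
not (not D -> L) = not True = False
Thus #1 is false.

#2: Parsed as not V -> ((not D and not L) iff not L)

not V = not False = True
not D = not False = True
not L = not True = False
not D and not L = True and False = False
not L = not True = False
(not D and not L) iff not L = False iff False = True
not V -> ((not D and not L) iff not L) = True -> True = True
Thus #2 is true.

#3: Formalization: not D and (V iff L)

not D = not False = True
V iff L = False iff True = False
not D and (V iff L) = True and False = False
Thus #3 is false.

1 of the 3 statements is true.

1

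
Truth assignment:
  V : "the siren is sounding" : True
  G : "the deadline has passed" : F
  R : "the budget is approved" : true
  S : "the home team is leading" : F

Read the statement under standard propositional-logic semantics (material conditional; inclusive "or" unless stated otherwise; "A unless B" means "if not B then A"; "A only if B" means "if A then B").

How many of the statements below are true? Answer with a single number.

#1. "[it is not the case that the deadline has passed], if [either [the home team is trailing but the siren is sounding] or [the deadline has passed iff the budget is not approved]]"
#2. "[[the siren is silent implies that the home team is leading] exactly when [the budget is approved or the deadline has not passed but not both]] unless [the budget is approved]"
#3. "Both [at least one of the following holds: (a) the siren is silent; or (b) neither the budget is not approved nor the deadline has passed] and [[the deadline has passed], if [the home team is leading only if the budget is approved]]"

2

#1: Formalization: ((not S and V) or (G iff not R)) -> not G

not S = not False = True
not S and V = True and True = True
not R = not True = False
G iff not R = False iff False = True
(not S and V) or (G iff not R) = True or True = True
not G = not False = True
((not S and V) or (G iff not R)) -> not G = True -> True = True
So #1 is true.

#2: In symbols: ((not V -> S) iff (R xor not G)) or R

not V = not True = False
not V -> S = False -> False = True
not G = not False = True
R xor not G = True xor True = False
(not V -> S) iff (R xor not G) = True iff False = False
((not V -> S) iff (R xor not G)) or R = False or True = True
So #2 is true.

#3: Parsed as (not V or (not R nor G)) and ((S -> R) -> G)

not V = not True = False
not R = not True = False
not R nor G = False nor False = True
not V or (not R nor G) = False or True = True
S -> R = False -> True = True
(S -> R) -> G = True -> False = False
(not V or (not R nor G)) and ((S -> R) -> G) = True and False = False
So #3 is false.

True statements: 2 (#1, #2).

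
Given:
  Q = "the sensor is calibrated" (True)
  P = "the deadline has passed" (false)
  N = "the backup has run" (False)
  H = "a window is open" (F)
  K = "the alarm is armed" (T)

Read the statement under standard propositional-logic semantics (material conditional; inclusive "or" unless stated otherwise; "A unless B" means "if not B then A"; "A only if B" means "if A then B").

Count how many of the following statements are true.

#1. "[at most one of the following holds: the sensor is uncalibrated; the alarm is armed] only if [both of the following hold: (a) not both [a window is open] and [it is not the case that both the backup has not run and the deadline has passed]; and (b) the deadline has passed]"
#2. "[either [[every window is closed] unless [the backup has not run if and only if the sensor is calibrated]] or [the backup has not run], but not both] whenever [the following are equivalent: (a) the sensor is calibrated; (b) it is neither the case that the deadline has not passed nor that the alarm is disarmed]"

#1: This is (¬Q ↑ K) → ((H ↑ (¬N ↑ P)) ∧ P).

¬Q = ¬T = F
¬Q ↑ K = F ↑ T = T
¬N = ¬F = T
¬N ↑ P = T ↑ F = T
H ↑ (¬N ↑ P) = F ↑ T = T
(H ↑ (¬N ↑ P)) ∧ P = T ∧ F = F
(¬Q ↑ K) → ((H ↑ (¬N ↑ P)) ∧ P) = T → F = F
Hence #1 is false.

#2: Parsed as (Q ↔ (¬P ↓ ¬K)) → ((¬H ∨ (¬N ↔ Q)) ⊕ ¬N)

¬P = ¬F = T
¬K = ¬T = F
¬P ↓ ¬K = T ↓ F = F
Q ↔ (¬P ↓ ¬K) = T ↔ F = F
¬H = ¬F = T
¬N = ¬F = T
¬N ↔ Q = T ↔ T = T
¬H ∨ (¬N ↔ Q) = T ∨ T = T
¬N = ¬F = T
(¬H ∨ (¬N ↔ Q)) ⊕ ¬N = T ⊕ T = F
(Q ↔ (¬P ↓ ¬K)) → ((¬H ∨ (¬N ↔ Q)) ⊕ ¬N) = F → F = T
Hence #2 is true.

1 of the 2 statements is true (#2).

1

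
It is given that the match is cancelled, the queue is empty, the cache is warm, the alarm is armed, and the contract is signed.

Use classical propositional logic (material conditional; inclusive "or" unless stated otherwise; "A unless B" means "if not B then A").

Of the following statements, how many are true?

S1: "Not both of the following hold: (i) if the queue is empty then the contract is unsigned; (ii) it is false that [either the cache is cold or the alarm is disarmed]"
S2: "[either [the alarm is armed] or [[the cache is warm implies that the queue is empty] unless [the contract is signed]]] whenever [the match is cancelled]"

Let G = "the queue is empty" (T), N = "the contract is signed" (T), Q = "the cache is warm" (T), P = "the alarm is armed" (T), S = "the match is cancelled" (T).

S1: In symbols: (G -> ~N) nand ~(~Q | ~P)

~N = ~T = F
G -> ~N = T -> F = F
~Q = ~T = F
~P = ~T = F
~Q | ~P = F | F = F
~(~Q | ~P) = ~F = T
(G -> ~N) nand ~(~Q | ~P) = F nand T = T
Hence S1 is true.

S2: This is S -> (P | ((Q -> G) | N)).

Q -> G = T -> T = T
(Q -> G) | N = T | T = T
P | ((Q -> G) | N) = T | T = T
S -> (P | ((Q -> G) | N)) = T -> T = T
Thus S2 is true.

2 of the 2 statements are true (S1, S2).

2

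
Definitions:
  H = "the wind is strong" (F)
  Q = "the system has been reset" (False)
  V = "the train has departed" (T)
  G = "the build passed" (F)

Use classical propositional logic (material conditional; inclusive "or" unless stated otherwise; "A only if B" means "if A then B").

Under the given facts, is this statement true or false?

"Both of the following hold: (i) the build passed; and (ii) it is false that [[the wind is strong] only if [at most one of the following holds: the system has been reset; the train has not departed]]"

The statement is false.

This is G & ~(H -> (Q nand ~V)).

~V = ~T = F
Q nand ~V = F nand F = T
H -> (Q nand ~V) = F -> T = T
~(H -> (Q nand ~V)) = ~T = F
G & ~(H -> (Q nand ~V)) = F & F = F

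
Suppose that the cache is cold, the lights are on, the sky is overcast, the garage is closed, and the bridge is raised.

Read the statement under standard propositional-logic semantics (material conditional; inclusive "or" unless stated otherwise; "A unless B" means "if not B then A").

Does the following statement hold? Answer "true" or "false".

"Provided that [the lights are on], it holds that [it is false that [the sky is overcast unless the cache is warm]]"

False.

Let Q = "the lights are on" (T), R = "the sky is overcast" (T), P = "the cache is warm" (F).
Formalization: Q → ¬(R ∨ P)

R ∨ P = T ∨ F = T
¬(R ∨ P) = ¬T = F
Q → ¬(R ∨ P) = T → F = F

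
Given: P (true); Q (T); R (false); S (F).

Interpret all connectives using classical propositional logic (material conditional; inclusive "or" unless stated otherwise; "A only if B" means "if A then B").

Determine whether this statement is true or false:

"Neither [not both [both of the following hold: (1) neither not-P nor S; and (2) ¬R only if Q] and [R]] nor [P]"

Formalization: (((~P nor S) & (~R -> Q)) nand R) nor P

~P = ~T = F
~P nor S = F nor F = T
~R = ~F = T
~R -> Q = T -> T = T
(~P nor S) & (~R -> Q) = T & T = T
((~P nor S) & (~R -> Q)) nand R = T nand F = T
(((~P nor S) & (~R -> Q)) nand R) nor P = T nor T = F

False.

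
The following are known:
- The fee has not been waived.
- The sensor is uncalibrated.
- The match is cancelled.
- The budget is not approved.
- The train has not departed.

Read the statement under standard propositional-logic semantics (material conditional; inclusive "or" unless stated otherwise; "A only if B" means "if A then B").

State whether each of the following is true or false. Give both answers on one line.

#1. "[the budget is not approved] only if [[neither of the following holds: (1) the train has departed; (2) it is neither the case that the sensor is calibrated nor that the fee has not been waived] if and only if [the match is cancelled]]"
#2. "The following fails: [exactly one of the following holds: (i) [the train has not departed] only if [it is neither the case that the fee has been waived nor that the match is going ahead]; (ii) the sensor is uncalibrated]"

#1 true; #2 true

Let S = "the budget is approved" (False), U = "the train has departed" (False), Q = "the sensor is calibrated" (False), P = "the fee has been waived" (False), R = "the match is cancelled" (True).

#1: In symbols: not S -> ((U nor (Q nor not P)) iff R)

not S = not False = True
not P = not False = True
Q nor not P = False nor True = False
U nor (Q nor not P) = False nor False = True
(U nor (Q nor not P)) iff R = True iff True = True
not S -> ((U nor (Q nor not P)) iff R) = True -> True = True
Hence #1 is true.

#2: In symbols: not ((not U -> (P nor not R)) xor not Q)

not U = not False = True
not R = not True = False
P nor not R = False nor False = True
not U -> (P nor not R) = True -> True = True
not Q = not False = True
(not U -> (P nor not R)) xor not Q = True xor True = False
not ((not U -> (P nor not R)) xor not Q) = not False = True
Thus #2 is true.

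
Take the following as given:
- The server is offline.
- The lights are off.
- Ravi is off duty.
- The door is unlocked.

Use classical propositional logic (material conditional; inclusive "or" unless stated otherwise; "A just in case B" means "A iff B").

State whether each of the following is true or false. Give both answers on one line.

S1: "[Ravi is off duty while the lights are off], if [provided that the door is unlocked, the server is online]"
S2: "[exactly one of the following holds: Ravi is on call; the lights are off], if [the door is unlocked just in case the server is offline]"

Let D = "the door is locked" (F), P = "the server is online" (F), R = "Ravi is on call" (F), H = "the lights are on" (F).

S1: Formalization: (~D -> P) -> (~R & ~H)

~D = ~F = T
~D -> P = T -> F = F
~R = ~F = T
~H = ~F = T
~R & ~H = T & T = T
(~D -> P) -> (~R & ~H) = F -> T = T
Thus S1 is true.

S2: In symbols: (~D <-> ~P) -> (R xor ~H)

~D = ~F = T
~P = ~F = T
~D <-> ~P = T <-> T = T
~H = ~F = T
R xor ~H = F xor T = T
(~D <-> ~P) -> (R xor ~H) = T -> T = T
Hence S2 is true.

S1 true; S2 true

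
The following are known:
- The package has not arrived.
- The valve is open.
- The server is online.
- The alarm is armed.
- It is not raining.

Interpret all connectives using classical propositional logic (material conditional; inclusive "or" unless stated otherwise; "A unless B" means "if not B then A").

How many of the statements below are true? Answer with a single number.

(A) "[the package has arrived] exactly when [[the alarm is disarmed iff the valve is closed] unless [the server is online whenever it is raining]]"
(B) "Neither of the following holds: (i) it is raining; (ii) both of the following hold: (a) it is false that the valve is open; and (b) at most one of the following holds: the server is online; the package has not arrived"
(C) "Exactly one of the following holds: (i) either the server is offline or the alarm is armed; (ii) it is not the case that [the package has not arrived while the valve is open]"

2

Let P = "the package has arrived" (F), S = "the alarm is armed" (T), Q = "the valve is open" (T), U = "it is raining" (F), R = "the server is online" (T).

(A): Parsed as P <-> ((~S <-> ~Q) | (U -> R))

~S = ~T = F
~Q = ~T = F
~S <-> ~Q = F <-> F = T
U -> R = F -> T = T
(~S <-> ~Q) | (U -> R) = T | T = T
P <-> ((~S <-> ~Q) | (U -> R)) = F <-> T = F
Hence (A) is false.

(B): Parsed as U nor (~Q & (R nand ~P))

~Q = ~T = F
~P = ~F = T
R nand ~P = T nand T = F
~Q & (R nand ~P) = F & F = F
U nor (~Q & (R nand ~P)) = F nor F = T
Hence (B) is true.

(C): This is (~R | S) xor ~(~P & Q).

~R = ~T = F
~R | S = F | T = T
~P = ~F = T
~P & Q = T & T = T
~(~P & Q) = ~T = F
(~R | S) xor ~(~P & Q) = T xor F = T
Hence (C) is true.

2 of the 3 statements are true ((B), (C)).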